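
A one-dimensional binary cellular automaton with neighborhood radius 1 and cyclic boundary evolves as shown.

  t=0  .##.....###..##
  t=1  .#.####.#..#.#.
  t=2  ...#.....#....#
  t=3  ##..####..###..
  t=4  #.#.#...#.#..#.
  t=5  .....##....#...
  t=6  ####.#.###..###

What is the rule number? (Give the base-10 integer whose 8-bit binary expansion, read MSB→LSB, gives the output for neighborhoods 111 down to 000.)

  [7] ### => .  t=0,i=9
  [6] ##. => .  t=0,i=2
  [5] #.# => .  t=0,i=0
  [4] #.. => #  t=0,i=3
  [3] .## => #  t=0,i=1
  [2] .#. => .  t=1,i=1
  [1] ..# => .  t=0,i=7
  [0] ... => #  t=0,i=4
  bits 00011001 = 25

25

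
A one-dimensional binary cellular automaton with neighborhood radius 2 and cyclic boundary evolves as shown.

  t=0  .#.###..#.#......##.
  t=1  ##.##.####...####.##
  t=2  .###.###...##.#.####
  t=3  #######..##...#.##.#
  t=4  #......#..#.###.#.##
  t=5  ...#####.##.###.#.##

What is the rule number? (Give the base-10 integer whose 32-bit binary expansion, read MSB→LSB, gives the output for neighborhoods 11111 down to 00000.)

719770687

  #####|.  b31=0 t=3,i=1
  ####.|.  b30=0 t=1,i=0
  ###.#|#  b29=1 t=1,i=1
  ###..|.  b28=0 t=0,i=5
  ##.##|#  b27=1 t=1,i=2
  ##.#.|.  b26=0 t=2,i=13
  ##..#|#  b25=1 t=0,i=6
  ##...|.  b24=0 t=1,i=10
  #.###|#  b23=1 t=0,i=3
  #.##.|#  b22=1 t=1,i=3
  #.#.#|#  b21=1 t=2,i=14
  #.#..|.  b20=0 t=0,i=10
  #..##|.  b19=0 t=3,i=8
  #..#.|#  b18=1 t=0,i=0
  #...#|#  b17=1 t=1,i=11
  #....|.  b16=0 t=0,i=12
  .####|#  b15=1 t=1,i=7
  .###.|#  b14=1 t=0,i=4
  .##.#|.  b13=0 t=1,i=4
  .##..|#  b12=1 t=0,i=18
  .#.##|.  b11=0 t=0,i=2
  .#.#.|#  b10=1 t=0,i=9
  .#..#|.  b9=0 t=4,i=8
  .#...|.  b8=0 t=0,i=11
  ..###|.  b7=0 t=1,i=13
  ..##.|.  b6=0 t=0,i=17
  ..#.#|#  b5=1 t=0,i=1
  ..#..|#  b4=1 t=4,i=7
  ...##|#  b3=1 t=0,i=16
  ...#.|#  b2=1 t=3,i=13
  ....#|#  b1=1 t=0,i=15
  .....|#  b0=1 t=0,i=13
  bits 00101010111001101101010000111111 = 719770687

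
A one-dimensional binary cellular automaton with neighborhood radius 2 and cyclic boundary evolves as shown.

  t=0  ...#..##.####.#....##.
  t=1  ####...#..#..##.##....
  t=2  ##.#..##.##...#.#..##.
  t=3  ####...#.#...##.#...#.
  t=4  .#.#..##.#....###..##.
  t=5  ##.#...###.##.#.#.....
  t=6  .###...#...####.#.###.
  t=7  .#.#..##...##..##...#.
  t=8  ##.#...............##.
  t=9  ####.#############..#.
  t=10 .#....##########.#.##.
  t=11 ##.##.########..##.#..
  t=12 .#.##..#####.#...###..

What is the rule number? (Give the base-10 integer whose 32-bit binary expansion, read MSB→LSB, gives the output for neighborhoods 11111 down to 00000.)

  #####|#  b31=1 t=9,i=7
  ####.|.  b30=0 t=0,i=11
  ###.#|.  b29=0 t=0,i=12
  ###..|#  b28=1 t=1,i=3
  ##.##|.  b27=0 t=0,i=8
  ##.#.|#  b26=1 t=0,i=13
  ##..#|.  b25=0 t=4,i=17
  ##...|.  b24=0 t=0,i=21
  #.###|.  b23=0 t=0,i=9
  #.##.|#  b22=1 t=1,i=16
  #.#.#|#  b21=1 t=5,i=14
  #.#..|#  b20=1 t=0,i=14
  #..##|.  b19=0 t=0,i=5
  #..#.|#  b18=1 t=1,i=9
  #...#|.  b17=0 t=1,i=5
  #....|#  b16=1 t=0,i=0
  .####|#  b15=1 t=0,i=10
  .###.|.  b14=0 t=4,i=15
  .##.#|#  b13=1 t=0,i=7
  .##..|.  b12=0 t=0,i=20
  .#.##|.  b11=0 t=3,i=21
  .#.#.|.  b10=0 t=2,i=15
  .#..#|.  b9=0 t=0,i=4
  .#...|.  b8=0 t=0,i=15
  ..###|#  b7=1 t=1,i=0
  ..##.|.  b6=0 t=0,i=6
  ..#.#|#  b5=1 t=2,i=14
  ..#..|#  b4=1 t=0,i=3
  ...##|.  b3=0 t=0,i=18
  ...#.|#  b2=1 t=0,i=2
  ....#|#  b1=1 t=0,i=1
  .....|#  b0=1 t=5,i=19
  bits 10010100011101011010000010110111 = 2490736823

2490736823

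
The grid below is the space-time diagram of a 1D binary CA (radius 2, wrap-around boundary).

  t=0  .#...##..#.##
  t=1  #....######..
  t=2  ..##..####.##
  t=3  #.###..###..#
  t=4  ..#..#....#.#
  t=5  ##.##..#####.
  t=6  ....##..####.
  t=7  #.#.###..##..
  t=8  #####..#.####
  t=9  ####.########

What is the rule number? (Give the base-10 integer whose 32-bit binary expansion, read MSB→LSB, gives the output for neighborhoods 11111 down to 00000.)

  nb #####: next=#  (t=1,i=7, bit31=1)
  nb ####.: next=#  (t=1,i=9, bit30=1)
  nb ###.#: next=#  (t=2,i=9, bit29=1)
  nb ###..: next=.  (t=1,i=10, bit28=0)
  nb ##.##: next=.  (t=2,i=10, bit27=0)
  nb ##.#.: next=#  (t=0,i=0, bit26=1)
  nb ##..#: next=#  (t=0,i=7, bit25=1)
  nb ##...: next=.  (t=6,i=12, bit24=0)
  nb #.###: next=#  (t=3,i=2, bit23=1)
  nb #.##.: next=.  (t=0,i=11, bit22=0)
  nb #.#.#: next=#  (t=7,i=2, bit21=1)
  nb #.#..: next=.  (t=0,i=1, bit20=0)
  nb #..##: next=.  (t=2,i=1, bit19=0)
  nb #..#.: next=#  (t=0,i=8, bit18=1)
  nb #...#: next=.  (t=0,i=3, bit17=0)
  nb #....: next=#  (t=1,i=2, bit16=1)
  nb .####: next=#  (t=1,i=6, bit15=1)
  nb .###.: next=.  (t=3,i=3, bit14=0)
  nb .##.#: next=.  (t=0,i=12, bit13=0)
  nb .##..: next=#  (t=0,i=6, bit12=1)
  nb .#.##: next=#  (t=0,i=10, bit11=1)
  nb .#.#.: next=#  (t=4,i=11, bit10=1)
  nb .#..#: next=#  (t=4,i=0, bit9=1)
  nb .#...: next=.  (t=0,i=2, bit8=0)
  nb ..###: next=.  (t=1,i=5, bit7=0)
  nb ..##.: next=#  (t=0,i=5, bit6=1)
  nb ..#.#: next=#  (t=0,i=9, bit5=1)
  nb ..#..: next=.  (t=1,i=0, bit4=0)
  nb ...##: next=.  (t=0,i=4, bit3=0)
  nb ...#.: next=#  (t=4,i=9, bit2=1)
  nb ....#: next=#  (t=1,i=3, bit1=1)
  nb .....: next=.  (t=6,i=1, bit0=0)
  bits 11100110101001011001111001100110 = 3869613670

3869613670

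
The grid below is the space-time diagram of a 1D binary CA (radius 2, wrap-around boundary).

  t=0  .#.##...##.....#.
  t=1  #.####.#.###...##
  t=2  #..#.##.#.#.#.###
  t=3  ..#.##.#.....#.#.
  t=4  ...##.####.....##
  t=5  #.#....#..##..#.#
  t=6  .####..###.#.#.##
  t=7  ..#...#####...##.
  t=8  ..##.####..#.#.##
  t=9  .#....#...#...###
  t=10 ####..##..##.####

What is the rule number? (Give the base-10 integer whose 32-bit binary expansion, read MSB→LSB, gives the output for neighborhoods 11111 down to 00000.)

  nb #####: next=#  (t=7,i=8, bit31=1)
  nb ####.: next=.  (t=1,i=4, bit30=0)
  nb ###.#: next=#  (t=1,i=0, bit29=1)
  nb ###..: next=.  (t=1,i=11, bit28=0)
  nb ##.##: next=.  (t=1,i=1, bit27=0)
  nb ##.#.: next=#  (t=1,i=6, bit26=1)
  nb ##..#: next=.  (t=2,i=1, bit25=0)
  nb ##...: next=#  (t=0,i=5, bit24=1)
  nb #.###: next=.  (t=1,i=2, bit23=0)
  nb #.##.: next=#  (t=0,i=3, bit22=1)
  nb #.#.#: next=.  (t=1,i=7, bit21=0)
  nb #.#..: next=#  (t=3,i=7, bit20=1)
  nb #..##: next=#  (t=5,i=9, bit19=1)
  nb #..#.: next=#  (t=0,i=0, bit18=1)
  nb #...#: next=.  (t=0,i=6, bit17=0)
  nb #....: next=#  (t=0,i=11, bit16=1)
  nb .####: next=#  (t=1,i=3, bit15=1)
  nb .###.: next=#  (t=1,i=10, bit14=1)
  nb .##.#: next=.  (t=2,i=6, bit13=0)
  nb .##..: next=#  (t=0,i=4, bit12=1)
  nb .#.##: next=#  (t=0,i=2, bit11=1)
  nb .#.#.: next=.  (t=2,i=9, bit10=0)
  nb .#..#: next=#  (t=0,i=16, bit9=1)
  nb .#...: next=#  (t=3,i=8, bit8=1)
  nb ..###: next=#  (t=1,i=15, bit7=1)
  nb ..##.: next=.  (t=0,i=8, bit6=0)
  nb ..#.#: next=.  (t=0,i=1, bit5=0)
  nb ..#..: next=#  (t=0,i=15, bit4=1)
  nb ...##: next=#  (t=0,i=7, bit3=1)
  nb ...#.: next=.  (t=0,i=14, bit2=0)
  nb ....#: next=.  (t=0,i=13, bit1=0)
  nb .....: next=.  (t=0,i=12, bit0=0)
  bits 10100101010111011101101110011000 = 2774391704

2774391704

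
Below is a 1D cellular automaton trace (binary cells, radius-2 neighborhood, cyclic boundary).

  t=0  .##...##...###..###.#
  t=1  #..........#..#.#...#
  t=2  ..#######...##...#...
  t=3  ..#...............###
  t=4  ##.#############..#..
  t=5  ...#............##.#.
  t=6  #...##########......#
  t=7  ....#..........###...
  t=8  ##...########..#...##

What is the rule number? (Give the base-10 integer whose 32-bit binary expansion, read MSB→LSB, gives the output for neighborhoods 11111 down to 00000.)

44370817

  nb #####: next=.  (t=2,i=4, bit31=0)
  nb ####.: next=.  (t=2,i=7, bit30=0)
  nb ###.#: next=.  (t=0,i=18, bit29=0)
  nb ###..: next=.  (t=0,i=13, bit28=0)
  nb ##.##: next=.  (t=4,i=2, bit27=0)
  nb ##.#.: next=.  (t=0,i=19, bit26=0)
  nb ##..#: next=#  (t=0,i=14, bit25=1)
  nb ##...: next=.  (t=0,i=3, bit24=0)
  nb #.###: next=#  (t=4,i=3, bit23=1)
  nb #.##.: next=.  (t=0,i=1, bit22=0)
  nb #.#.#: next=#  (t=0,i=20, bit21=1)
  nb #.#..: next=.  (t=1,i=16, bit20=0)
  nb #..##: next=.  (t=0,i=15, bit19=0)
  nb #..#.: next=#  (t=1,i=13, bit18=1)
  nb #...#: next=.  (t=0,i=4, bit17=0)
  nb #....: next=#  (t=1,i=2, bit16=1)
  nb .####: next=.  (t=2,i=3, bit15=0)
  nb .###.: next=.  (t=0,i=12, bit14=0)
  nb .##.#: next=.  (t=4,i=1, bit13=0)
  nb .##..: next=.  (t=0,i=2, bit12=0)
  nb .#.##: next=#  (t=0,i=0, bit11=1)
  nb .#.#.: next=.  (t=1,i=15, bit10=0)
  nb .#..#: next=#  (t=1,i=12, bit9=1)
  nb .#...: next=#  (t=1,i=17, bit8=1)
  nb ..###: next=#  (t=0,i=11, bit7=1)
  nb ..##.: next=.  (t=0,i=6, bit6=0)
  nb ..#.#: next=.  (t=1,i=14, bit5=0)
  nb ..#..: next=.  (t=1,i=11, bit4=0)
  nb ...##: next=.  (t=0,i=5, bit3=0)
  nb ...#.: next=.  (t=1,i=10, bit2=0)
  nb ....#: next=.  (t=1,i=9, bit1=0)
  nb .....: next=#  (t=1,i=3, bit0=1)
  bits 00000010101001010000101110000001 = 44370817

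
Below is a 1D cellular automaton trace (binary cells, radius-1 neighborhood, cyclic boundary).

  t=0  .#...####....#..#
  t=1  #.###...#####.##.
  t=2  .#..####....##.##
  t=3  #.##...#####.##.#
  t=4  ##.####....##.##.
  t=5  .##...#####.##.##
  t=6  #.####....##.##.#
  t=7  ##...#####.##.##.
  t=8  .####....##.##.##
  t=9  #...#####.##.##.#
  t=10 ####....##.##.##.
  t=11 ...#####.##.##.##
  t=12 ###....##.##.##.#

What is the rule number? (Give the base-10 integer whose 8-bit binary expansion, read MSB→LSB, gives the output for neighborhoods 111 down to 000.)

  nb ###: next=.  (t=0,i=6, bit7=0)
  nb ##.: next=#  (t=0,i=8, bit6=1)
  nb #.#: next=#  (t=0,i=0, bit5=1)
  nb #..: next=#  (t=0,i=2, bit4=1)
  nb .##: next=.  (t=0,i=5, bit3=0)
  nb .#.: next=.  (t=0,i=1, bit2=0)
  nb ..#: next=#  (t=0,i=4, bit1=1)
  nb ...: next=#  (t=0,i=3, bit0=1)
  bits 01110011 = 115

115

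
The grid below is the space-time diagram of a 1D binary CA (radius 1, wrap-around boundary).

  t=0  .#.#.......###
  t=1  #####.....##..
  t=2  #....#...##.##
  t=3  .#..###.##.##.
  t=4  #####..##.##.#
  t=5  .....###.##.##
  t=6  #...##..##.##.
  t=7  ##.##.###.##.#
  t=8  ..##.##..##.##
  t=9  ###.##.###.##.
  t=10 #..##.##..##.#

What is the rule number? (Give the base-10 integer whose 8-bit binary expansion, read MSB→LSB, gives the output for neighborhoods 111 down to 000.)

62

  ###|.  b7=0 t=0,i=12
  ##.|.  b6=0 t=0,i=13
  #.#|#  b5=1 t=0,i=0
  #..|#  b4=1 t=0,i=4
  .##|#  b3=1 t=0,i=11
  .#.|#  b2=1 t=0,i=1
  ..#|#  b1=1 t=0,i=10
  ...|.  b0=0 t=0,i=5
  bits 00111110 = 62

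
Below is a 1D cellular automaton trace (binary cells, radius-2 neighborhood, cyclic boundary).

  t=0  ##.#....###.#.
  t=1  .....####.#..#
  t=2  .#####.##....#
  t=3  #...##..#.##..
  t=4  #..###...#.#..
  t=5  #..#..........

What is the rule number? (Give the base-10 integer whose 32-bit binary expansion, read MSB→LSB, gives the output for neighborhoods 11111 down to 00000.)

1610684635

  [31] ##### => .  t=2,i=3
  [30] ####. => #  t=1,i=7
  [29] ###.# => #  t=0,i=10
  [28] ###.. => .  t=4,i=5
  [27] ##.## => .  t=2,i=6
  [26] ##.#. => .  t=0,i=2
  [25] ##..# => .  t=3,i=6
  [24] ##... => .  t=2,i=9
  [23] #.### => .  t=2,i=1
  [22] #.##. => .  t=0,i=0
  [21] #.#.# => .  t=0,i=12
  [20] #.#.. => .  t=0,i=3
  [19] #..## => .  t=4,i=2
  [18] #..#. => .  t=1,i=12
  [17] #...# => .  t=3,i=2
  [16] #.... => #  t=0,i=5
  [15] .#### => .  t=1,i=6
  [14] .###. => .  t=0,i=9
  [13] .##.# => .  t=0,i=1
  [12] .##.. => #  t=2,i=8
  [11] .#.## => #  t=0,i=13
  [10] .#.#. => .  t=4,i=10
  [9] .#..# => .  t=1,i=11
  [8] .#... => .  t=0,i=4
  [7] ..### => #  t=0,i=8
  [6] ..##. => #  t=3,i=4
  [5] ..#.# => .  t=2,i=13
  [4] ..#.. => #  t=1,i=13
  [3] ...## => #  t=0,i=7
  [2] ...#. => .  t=2,i=12
  [1] ....# => #  t=0,i=6
  [0] ..... => #  t=1,i=2
  bits 01100000000000010001100011011011 = 1610684635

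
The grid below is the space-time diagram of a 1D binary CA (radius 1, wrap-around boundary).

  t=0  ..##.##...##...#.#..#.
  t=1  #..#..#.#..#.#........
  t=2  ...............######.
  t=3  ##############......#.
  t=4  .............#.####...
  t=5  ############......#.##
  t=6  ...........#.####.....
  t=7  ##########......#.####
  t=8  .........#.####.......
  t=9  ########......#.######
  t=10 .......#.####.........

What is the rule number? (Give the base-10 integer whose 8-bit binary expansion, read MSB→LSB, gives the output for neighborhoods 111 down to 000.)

  [7] ### => .  t=2,i=16
  [6] ##. => #  t=0,i=3
  [5] #.# => .  t=0,i=4
  [4] #.. => .  t=0,i=7
  [3] .## => .  t=0,i=2
  [2] .#. => .  t=0,i=15
  [1] ..# => .  t=0,i=1
  [0] ... => #  t=0,i=0
  bits 01000001 = 65

65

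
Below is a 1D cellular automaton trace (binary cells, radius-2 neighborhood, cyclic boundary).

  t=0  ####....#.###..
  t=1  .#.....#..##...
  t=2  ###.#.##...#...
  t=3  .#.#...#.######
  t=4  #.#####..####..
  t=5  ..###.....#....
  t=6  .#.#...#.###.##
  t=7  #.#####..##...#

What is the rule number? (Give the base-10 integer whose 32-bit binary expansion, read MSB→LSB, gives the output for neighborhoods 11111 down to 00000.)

2224223517

  ##### -> #   bit 31 = 1  t=3,i=11
  ####. -> .   bit 30 = 0  t=0,i=2
  ###.# -> .   bit 29 = 0  t=2,i=2
  ###.. -> .   bit 28 = 0  t=0,i=3
  ##.## -> .   bit 27 = 0  t=6,i=12
  ##.#. -> #   bit 26 = 1  t=2,i=3
  ##..# -> .   bit 25 = 0  t=0,i=13
  ##... -> .   bit 24 = 0  t=0,i=4
  #.### -> #   bit 23 = 1  t=0,i=10
  #.##. -> .   bit 22 = 0  t=2,i=6
  #.#.# -> .   bit 21 = 0  t=2,i=4
  #.#.. -> #   bit 20 = 1  t=3,i=3
  #..## -> .   bit 19 = 0  t=0,i=14
  #..#. -> .   bit 18 = 0  t=4,i=14
  #...# -> #   bit 17 = 1  t=2,i=9
  #.... -> .   bit 16 = 0  t=0,i=5
  .#### -> #   bit 15 = 1  t=0,i=1
  .###. -> #   bit 14 = 1  t=0,i=11
  .##.# -> #   bit 13 = 1  t=6,i=14
  .##.. -> #   bit 12 = 1  t=1,i=11
  .#.## -> .   bit 11 = 0  t=0,i=9
  .#.#. -> #   bit 10 = 1  t=3,i=2
  .#..# -> .   bit 9 = 0  t=1,i=8
  .#... -> #   bit 8 = 1  t=1,i=2
  ..### -> .   bit 7 = 0  t=0,i=0
  ..##. -> .   bit 6 = 0  t=1,i=10
  ..#.# -> .   bit 5 = 0  t=0,i=8
  ..#.. -> #   bit 4 = 1  t=1,i=1
  ...## -> #   bit 3 = 1  t=2,i=14
  ...#. -> #   bit 2 = 1  t=0,i=7
  ....# -> .   bit 1 = 0  t=0,i=6
  ..... -> #   bit 0 = 1  t=1,i=4
  bits 10000100100100101111010100011101 = 2224223517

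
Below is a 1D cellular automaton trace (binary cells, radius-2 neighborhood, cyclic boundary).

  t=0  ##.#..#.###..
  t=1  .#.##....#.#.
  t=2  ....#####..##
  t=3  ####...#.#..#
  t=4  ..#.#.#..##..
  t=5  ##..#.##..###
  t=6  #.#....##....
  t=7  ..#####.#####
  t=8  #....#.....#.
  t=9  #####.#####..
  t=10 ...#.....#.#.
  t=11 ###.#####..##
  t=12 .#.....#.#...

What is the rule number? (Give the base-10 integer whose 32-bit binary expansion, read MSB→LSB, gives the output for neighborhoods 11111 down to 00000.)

1127314191

  #####|.  b31=0 t=2,i=6
  ####.|#  b30=1 t=2,i=7
  ###.#|.  b29=0 t=7,i=6
  ###..|.  b28=0 t=0,i=10
  ##.##|.  b27=0 t=7,i=7
  ##.#.|.  b26=0 t=0,i=2
  ##..#|#  b25=1 t=0,i=11
  ##...|#  b24=1 t=1,i=5
  #.###|.  b23=0 t=0,i=8
  #.##.|.  b22=0 t=1,i=3
  #.#.#|#  b21=1 t=4,i=4
  #.#..|#  b20=1 t=0,i=3
  #..##|.  b19=0 t=0,i=12
  #..#.|.  b18=0 t=0,i=5
  #...#|.  b17=0 t=3,i=5
  #....|#  b16=1 t=1,i=6
  .####|.  b15=0 t=2,i=5
  .###.|#  b14=1 t=0,i=9
  .##.#|#  b13=1 t=0,i=1
  .##..|#  b12=1 t=1,i=4
  .#.##|.  b11=0 t=0,i=7
  .#.#.|.  b10=0 t=1,i=10
  .#..#|#  b9=1 t=0,i=4
  .#...|#  b8=1 t=6,i=3
  ..###|.  b7=0 t=2,i=4
  ..##.|.  b6=0 t=0,i=0
  ..#.#|.  b5=0 t=0,i=6
  ..#..|.  b4=0 t=8,i=5
  ...##|#  b3=1 t=2,i=3
  ...#.|#  b2=1 t=1,i=8
  ....#|#  b1=1 t=1,i=7
  .....|#  b0=1 t=8,i=8
  bits 01000011001100010111001100001111 = 1127314191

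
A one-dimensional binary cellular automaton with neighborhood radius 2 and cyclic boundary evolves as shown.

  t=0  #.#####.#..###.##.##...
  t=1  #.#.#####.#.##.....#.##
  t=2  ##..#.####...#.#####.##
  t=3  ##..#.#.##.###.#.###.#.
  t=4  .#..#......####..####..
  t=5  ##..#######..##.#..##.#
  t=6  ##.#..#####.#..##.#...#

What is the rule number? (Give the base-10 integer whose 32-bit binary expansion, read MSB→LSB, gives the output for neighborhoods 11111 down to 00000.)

  nb #####: next=#  (t=0,i=4, bit31=1)
  nb ####.: next=#  (t=0,i=5, bit30=1)
  nb ###.#: next=#  (t=0,i=6, bit29=1)
  nb ###..: next=#  (t=2,i=1, bit28=1)
  nb ##.##: next=.  (t=0,i=14, bit27=0)
  nb ##.#.: next=#  (t=0,i=7, bit26=1)
  nb ##..#: next=.  (t=2,i=2, bit25=0)
  nb ##...: next=.  (t=0,i=20, bit24=0)
  nb #.###: next=#  (t=0,i=2, bit23=1)
  nb #.##.: next=.  (t=0,i=15, bit22=0)
  nb #.#.#: next=.  (t=1,i=2, bit21=0)
  nb #.#..: next=#  (t=0,i=8, bit20=1)
  nb #..##: next=#  (t=0,i=10, bit19=1)
  nb #..#.: next=.  (t=2,i=3, bit18=0)
  nb #...#: next=#  (t=0,i=21, bit17=1)
  nb #....: next=#  (t=1,i=15, bit16=1)
  nb .####: next=.  (t=0,i=3, bit15=0)
  nb .###.: next=#  (t=0,i=12, bit14=1)
  nb .##.#: next=.  (t=0,i=16, bit13=0)
  nb .##..: next=#  (t=0,i=19, bit12=1)
  nb .#.##: next=.  (t=0,i=1, bit11=0)
  nb .#.#.: next=.  (t=3,i=5, bit10=0)
  nb .#..#: next=.  (t=0,i=9, bit9=0)
  nb .#...: next=#  (t=4,i=5, bit8=1)
  nb ..###: next=.  (t=0,i=11, bit7=0)
  nb ..##.: next=.  (t=5,i=13, bit6=0)
  nb ..#.#: next=#  (t=0,i=0, bit5=1)
  nb ..#..: next=#  (t=4,i=1, bit4=1)
  nb ...##: next=#  (t=4,i=10, bit3=1)
  nb ...#.: next=#  (t=0,i=22, bit2=1)
  nb ....#: next=#  (t=1,i=17, bit1=1)
  nb .....: next=#  (t=1,i=16, bit0=1)
  bits 11110100100110110101000100111111 = 4103819583

4103819583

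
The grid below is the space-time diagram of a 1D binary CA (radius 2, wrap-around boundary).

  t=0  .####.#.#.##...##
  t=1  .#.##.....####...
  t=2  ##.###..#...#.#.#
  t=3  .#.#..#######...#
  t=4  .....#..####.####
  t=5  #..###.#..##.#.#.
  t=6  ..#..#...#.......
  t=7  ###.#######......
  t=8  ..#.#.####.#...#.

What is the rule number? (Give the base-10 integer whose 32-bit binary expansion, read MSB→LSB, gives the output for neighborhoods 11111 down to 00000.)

3821932854

  #####|#  b31=1 t=3,i=8
  ####.|#  b30=1 t=0,i=3
  ###.#|#  b29=1 t=0,i=4
  ###..|.  b28=0 t=1,i=13
  ##.##|.  b27=0 t=0,i=0
  ##.#.|.  b26=0 t=0,i=5
  ##..#|#  b25=1 t=2,i=6
  ##...|#  b24=1 t=0,i=12
  #.###|#  b23=1 t=0,i=1
  #.##.|#  b22=1 t=0,i=10
  #.#.#|.  b21=0 t=0,i=6
  #.#..|.  b20=0 t=3,i=3
  #..##|#  b19=1 t=3,i=5
  #..#.|#  b18=1 t=2,i=7
  #...#|#  b17=1 t=0,i=13
  #....|.  b16=0 t=1,i=6
  .####|.  b15=0 t=0,i=2
  .###.|.  b14=0 t=2,i=0
  .##.#|.  b13=0 t=0,i=16
  .##..|#  b12=1 t=0,i=11
  .#.##|.  b11=0 t=0,i=9
  .#.#.|.  b10=0 t=0,i=7
  .#..#|.  b9=0 t=3,i=4
  .#...|#  b8=1 t=2,i=9
  ..###|.  b7=0 t=1,i=10
  ..##.|.  b6=0 t=0,i=15
  ..#.#|#  b5=1 t=1,i=1
  ..#..|#  b4=1 t=2,i=8
  ...##|.  b3=0 t=0,i=14
  ...#.|#  b2=1 t=1,i=0
  ....#|#  b1=1 t=1,i=8
  .....|.  b0=0 t=1,i=7
  bits 11100011110011100001000100110110 = 3821932854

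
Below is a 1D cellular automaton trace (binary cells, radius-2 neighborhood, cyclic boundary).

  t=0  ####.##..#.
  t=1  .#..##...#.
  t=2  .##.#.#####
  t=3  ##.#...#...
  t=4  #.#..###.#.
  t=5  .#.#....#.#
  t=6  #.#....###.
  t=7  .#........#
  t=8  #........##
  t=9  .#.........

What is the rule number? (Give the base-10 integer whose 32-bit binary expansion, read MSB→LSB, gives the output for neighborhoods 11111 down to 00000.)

222463604

  [31] ##### => .  t=2,i=8
  [30] ####. => .  t=0,i=2
  [29] ###.# => .  t=0,i=3
  [28] ###.. => .  t=8,i=0
  [27] ##.## => #  t=0,i=4
  [26] ##.#. => #  t=2,i=3
  [25] ##..# => .  t=0,i=7
  [24] ##... => #  t=1,i=6
  [23] #.### => .  t=0,i=0
  [22] #.##. => #  t=0,i=5
  [21] #.#.# => .  t=2,i=4
  [20] #.#.. => .  t=3,i=3
  [19] #..## => .  t=1,i=3
  [18] #..#. => .  t=0,i=8
  [17] #...# => #  t=1,i=7
  [16] #.... => .  t=5,i=5
  [15] .#### => #  t=0,i=1
  [14] .###. => .  t=4,i=6
  [13] .##.# => .  t=2,i=2
  [12] .##.. => .  t=0,i=6
  [11] .#.## => .  t=0,i=10
  [10] .#.#. => #  t=4,i=1
  [9] .#..# => #  t=1,i=2
  [8] .#... => .  t=3,i=4
  [7] ..### => .  t=4,i=5
  [6] ..##. => #  t=1,i=4
  [5] ..#.# => #  t=0,i=9
  [4] ..#.. => #  t=1,i=1
  [3] ...## => .  t=3,i=10
  [2] ...#. => #  t=1,i=8
  [1] ....# => .  t=5,i=6
  [0] ..... => .  t=7,i=4
  bits 00001101010000101000011001110100 = 222463604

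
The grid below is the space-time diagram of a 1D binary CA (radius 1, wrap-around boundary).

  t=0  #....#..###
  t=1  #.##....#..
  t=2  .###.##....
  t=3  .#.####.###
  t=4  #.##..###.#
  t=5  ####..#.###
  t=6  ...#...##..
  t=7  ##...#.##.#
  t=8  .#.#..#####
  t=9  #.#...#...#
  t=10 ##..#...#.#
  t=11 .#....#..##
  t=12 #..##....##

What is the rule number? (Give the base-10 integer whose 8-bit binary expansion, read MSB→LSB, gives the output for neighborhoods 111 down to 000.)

  ### -> .   bit 7 = 0  t=0,i=9
  ##. -> #   bit 6 = 1  t=0,i=0
  #.# -> #   bit 5 = 1  t=1,i=1
  #.. -> .   bit 4 = 0  t=0,i=1
  .## -> #   bit 3 = 1  t=0,i=8
  .#. -> .   bit 2 = 0  t=0,i=5
  ..# -> .   bit 1 = 0  t=0,i=4
  ... -> #   bit 0 = 1  t=0,i=2
  bits 01101001 = 105

105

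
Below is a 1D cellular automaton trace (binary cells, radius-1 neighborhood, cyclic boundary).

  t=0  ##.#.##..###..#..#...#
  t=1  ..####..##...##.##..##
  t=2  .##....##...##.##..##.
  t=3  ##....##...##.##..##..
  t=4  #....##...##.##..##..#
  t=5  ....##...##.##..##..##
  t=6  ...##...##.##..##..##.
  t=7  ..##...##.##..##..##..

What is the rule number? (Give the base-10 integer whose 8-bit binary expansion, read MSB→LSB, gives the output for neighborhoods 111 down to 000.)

46

  ###|.  b7=0 t=0,i=0
  ##.|.  b6=0 t=0,i=1
  #.#|#  b5=1 t=0,i=2
  #..|.  b4=0 t=0,i=7
  .##|#  b3=1 t=0,i=5
  .#.|#  b2=1 t=0,i=3
  ..#|#  b1=1 t=0,i=8
  ...|.  b0=0 t=0,i=19
  bits 00101110 = 46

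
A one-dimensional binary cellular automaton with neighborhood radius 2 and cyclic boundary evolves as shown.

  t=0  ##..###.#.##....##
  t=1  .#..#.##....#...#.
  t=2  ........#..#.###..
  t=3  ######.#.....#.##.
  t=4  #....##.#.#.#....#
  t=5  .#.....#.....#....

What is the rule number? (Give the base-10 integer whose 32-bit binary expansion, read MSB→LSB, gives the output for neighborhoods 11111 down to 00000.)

  #####|.  b31=0 t=3,i=2
  ####.|.  b30=0 t=0,i=0
  ###.#|#  b29=1 t=0,i=6
  ###..|#  b28=1 t=0,i=1
  ##.##|#  b27=1 t=3,i=17
  ##.#.|#  b26=1 t=0,i=7
  ##..#|.  b25=0 t=0,i=2
  ##...|#  b24=1 t=0,i=12
  #.###|#  b23=1 t=2,i=13
  #.##.|.  b22=0 t=0,i=10
  #.#.#|.  b21=0 t=0,i=8
  #.#..|.  b20=0 t=3,i=7
  #..##|.  b19=0 t=0,i=3
  #..#.|.  b18=0 t=1,i=0
  #...#|#  b17=1 t=1,i=14
  #....|.  b16=0 t=0,i=13
  .####|.  b15=0 t=0,i=17
  .###.|.  b14=0 t=0,i=5
  .##.#|.  b13=0 t=3,i=16
  .##..|.  b12=0 t=0,i=11
  .#.##|.  b11=0 t=0,i=9
  .#.#.|.  b10=0 t=4,i=9
  .#..#|.  b9=0 t=1,i=2
  .#...|#  b8=1 t=1,i=13
  ..###|#  b7=1 t=0,i=4
  ..##.|.  b6=0 t=4,i=5
  ..#.#|.  b5=0 t=1,i=4
  ..#..|.  b4=0 t=1,i=1
  ...##|.  b3=0 t=0,i=15
  ...#.|#  b2=1 t=1,i=11
  ....#|.  b1=0 t=0,i=14
  .....|#  b0=1 t=2,i=0
  bits 00111101100000100000000110000101 = 1031930245

1031930245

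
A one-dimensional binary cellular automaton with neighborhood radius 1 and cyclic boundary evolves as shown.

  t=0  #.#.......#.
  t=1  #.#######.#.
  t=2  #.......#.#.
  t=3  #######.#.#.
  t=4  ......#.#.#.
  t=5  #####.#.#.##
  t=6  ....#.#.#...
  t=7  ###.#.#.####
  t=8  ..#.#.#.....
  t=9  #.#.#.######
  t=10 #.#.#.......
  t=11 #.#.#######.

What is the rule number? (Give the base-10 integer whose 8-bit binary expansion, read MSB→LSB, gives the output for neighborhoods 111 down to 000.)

85

  ### -> .   bit 7 = 0  t=1,i=3
  ##. -> #   bit 6 = 1  t=1,i=8
  #.# -> .   bit 5 = 0  t=0,i=1
  #.. -> #   bit 4 = 1  t=0,i=3
  .## -> .   bit 3 = 0  t=1,i=2
  .#. -> #   bit 2 = 1  t=0,i=0
  ..# -> .   bit 1 = 0  t=0,i=9
  ... -> #   bit 0 = 1  t=0,i=4
  bits 01010101 = 85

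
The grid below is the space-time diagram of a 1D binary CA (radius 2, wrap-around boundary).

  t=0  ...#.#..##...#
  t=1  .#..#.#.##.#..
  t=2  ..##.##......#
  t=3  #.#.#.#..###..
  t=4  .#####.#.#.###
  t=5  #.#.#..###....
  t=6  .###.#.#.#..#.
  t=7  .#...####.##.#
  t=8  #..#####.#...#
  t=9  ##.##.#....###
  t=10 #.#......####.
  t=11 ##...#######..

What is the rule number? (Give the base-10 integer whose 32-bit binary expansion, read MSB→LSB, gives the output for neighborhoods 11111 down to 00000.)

  ##### -> .   bit 31 = 0  t=4,i=3
  ####. -> #   bit 30 = 1  t=4,i=4
  ###.# -> .   bit 29 = 0  t=4,i=5
  ###.. -> #   bit 28 = 1  t=3,i=11
  ##.## -> #   bit 27 = 1  t=2,i=4
  ##.#. -> .   bit 26 = 0  t=1,i=10
  ##..# -> #   bit 25 = 1  t=3,i=12
  ##... -> .   bit 24 = 0  t=0,i=10
  #.### -> .   bit 23 = 0  t=4,i=1
  #.##. -> .   bit 22 = 0  t=1,i=8
  #.#.# -> #   bit 21 = 1  t=1,i=6
  #.#.. -> .   bit 20 = 0  t=0,i=5
  #..## -> .   bit 19 = 0  t=0,i=7
  #..#. -> #   bit 18 = 1  t=1,i=3
  #...# -> #   bit 17 = 1  t=0,i=1
  #.... -> .   bit 16 = 0  t=2,i=8
  .#### -> #   bit 15 = 1  t=4,i=2
  .###. -> .   bit 14 = 0  t=3,i=10
  .##.# -> .   bit 13 = 0  t=1,i=9
  .##.. -> #   bit 12 = 1  t=0,i=9
  .#.## -> .   bit 11 = 0  t=1,i=7
  .#.#. -> #   bit 10 = 1  t=0,i=4
  .#..# -> #   bit 9 = 1  t=0,i=6
  .#... -> .   bit 8 = 0  t=0,i=0
  ..### -> #   bit 7 = 1  t=3,i=9
  ..##. -> #   bit 6 = 1  t=0,i=8
  ..#.# -> .   bit 5 = 0  t=0,i=3
  ..#.. -> .   bit 4 = 0  t=0,i=13
  ...## -> #   bit 3 = 1  t=7,i=4
  ...#. -> .   bit 2 = 0  t=0,i=2
  ....# -> #   bit 1 = 1  t=2,i=11
  ..... -> #   bit 0 = 1  t=2,i=9
  bits 01011010001001101001011011001011 = 1512478411

1512478411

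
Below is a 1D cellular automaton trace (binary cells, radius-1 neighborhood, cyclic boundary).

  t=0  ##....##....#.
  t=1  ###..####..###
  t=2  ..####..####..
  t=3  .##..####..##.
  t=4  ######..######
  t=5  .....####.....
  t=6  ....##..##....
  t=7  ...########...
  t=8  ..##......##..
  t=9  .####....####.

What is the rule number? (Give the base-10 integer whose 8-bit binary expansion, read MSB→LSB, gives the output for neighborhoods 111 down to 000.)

  ### -> .   bit 7 = 0  t=1,i=0
  ##. -> #   bit 6 = 1  t=0,i=1
  #.# -> #   bit 5 = 1  t=0,i=13
  #.. -> #   bit 4 = 1  t=0,i=2
  .## -> #   bit 3 = 1  t=0,i=0
  .#. -> #   bit 2 = 1  t=0,i=12
  ..# -> #   bit 1 = 1  t=0,i=5
  ... -> .   bit 0 = 0  t=0,i=3
  bits 01111110 = 126

126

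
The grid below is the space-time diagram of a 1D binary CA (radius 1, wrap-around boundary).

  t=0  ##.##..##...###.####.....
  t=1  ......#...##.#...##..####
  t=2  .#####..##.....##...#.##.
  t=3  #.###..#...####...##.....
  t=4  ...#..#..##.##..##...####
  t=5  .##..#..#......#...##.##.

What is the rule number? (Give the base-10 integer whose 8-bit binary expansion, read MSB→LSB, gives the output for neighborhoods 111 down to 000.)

131

  [7] ### => #  t=0,i=13
  [6] ##. => .  t=0,i=1
  [5] #.# => .  t=0,i=2
  [4] #.. => .  t=0,i=5
  [3] .## => .  t=0,i=0
  [2] .#. => .  t=1,i=6
  [1] ..# => #  t=0,i=6
  [0] ... => #  t=0,i=10
  bits 10000011 = 131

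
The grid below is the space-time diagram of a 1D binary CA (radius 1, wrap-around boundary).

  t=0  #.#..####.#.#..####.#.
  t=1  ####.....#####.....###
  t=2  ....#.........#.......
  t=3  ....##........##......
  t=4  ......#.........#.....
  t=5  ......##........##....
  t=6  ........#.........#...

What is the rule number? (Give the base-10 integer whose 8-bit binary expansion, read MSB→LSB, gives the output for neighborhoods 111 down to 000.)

52

  nb ###: next=.  (t=0,i=6, bit7=0)
  nb ##.: next=.  (t=0,i=8, bit6=0)
  nb #.#: next=#  (t=0,i=1, bit5=1)
  nb #..: next=#  (t=0,i=3, bit4=1)
  nb .##: next=.  (t=0,i=5, bit3=0)
  nb .#.: next=#  (t=0,i=0, bit2=1)
  nb ..#: next=.  (t=0,i=4, bit1=0)
  nb ...: next=.  (t=1,i=5, bit0=0)
  bits 00110100 = 52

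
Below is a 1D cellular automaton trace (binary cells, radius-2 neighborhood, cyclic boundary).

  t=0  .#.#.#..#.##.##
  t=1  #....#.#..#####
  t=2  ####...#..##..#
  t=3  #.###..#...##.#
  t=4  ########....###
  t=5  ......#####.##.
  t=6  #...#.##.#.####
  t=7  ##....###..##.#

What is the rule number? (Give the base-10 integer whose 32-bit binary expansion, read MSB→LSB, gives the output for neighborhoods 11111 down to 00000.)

1607856274

  nb #####: next=.  (t=1,i=12, bit31=0)
  nb ####.: next=#  (t=1,i=14, bit30=1)
  nb ###.#: next=.  (t=5,i=10, bit29=0)
  nb ###..: next=#  (t=1,i=0, bit28=1)
  nb ##.##: next=#  (t=0,i=12, bit27=1)
  nb ##.#.: next=#  (t=0,i=0, bit26=1)
  nb ##..#: next=#  (t=2,i=12, bit25=1)
  nb ##...: next=#  (t=1,i=1, bit24=1)
  nb #.###: next=#  (t=3,i=2, bit23=1)
  nb #.##.: next=#  (t=0,i=10, bit22=1)
  nb #.#.#: next=.  (t=0,i=1, bit21=0)
  nb #.#..: next=#  (t=0,i=5, bit20=1)
  nb #..##: next=.  (t=1,i=9, bit19=0)
  nb #..#.: next=#  (t=0,i=7, bit18=1)
  nb #...#: next=.  (t=2,i=5, bit17=0)
  nb #....: next=#  (t=1,i=2, bit16=1)
  nb .####: next=#  (t=1,i=11, bit15=1)
  nb .###.: next=#  (t=3,i=3, bit14=1)
  nb .##.#: next=#  (t=0,i=11, bit13=1)
  nb .##..: next=#  (t=2,i=11, bit12=1)
  nb .#.##: next=.  (t=0,i=9, bit11=0)
  nb .#.#.: next=.  (t=0,i=2, bit10=0)
  nb .#..#: next=.  (t=0,i=6, bit9=0)
  nb .#...: next=.  (t=3,i=8, bit8=0)
  nb ..###: next=#  (t=1,i=10, bit7=1)
  nb ..##.: next=.  (t=2,i=10, bit6=0)
  nb ..#.#: next=.  (t=0,i=8, bit5=0)
  nb ..#..: next=#  (t=2,i=7, bit4=1)
  nb ...##: next=.  (t=3,i=10, bit3=0)
  nb ...#.: next=.  (t=1,i=4, bit2=0)
  nb ....#: next=#  (t=1,i=3, bit1=1)
  nb .....: next=.  (t=5,i=1, bit0=0)
  bits 01011111110101011111000010010010 = 1607856274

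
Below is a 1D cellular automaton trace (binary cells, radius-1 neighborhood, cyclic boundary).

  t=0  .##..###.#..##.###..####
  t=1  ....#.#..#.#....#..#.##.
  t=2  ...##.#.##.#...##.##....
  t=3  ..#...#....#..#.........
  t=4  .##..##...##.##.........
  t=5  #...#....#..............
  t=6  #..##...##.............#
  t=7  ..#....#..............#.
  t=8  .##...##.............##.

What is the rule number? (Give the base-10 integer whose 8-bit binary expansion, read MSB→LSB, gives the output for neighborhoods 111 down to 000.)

  [7] ### => #  t=0,i=6
  [6] ##. => .  t=0,i=2
  [5] #.# => .  t=0,i=0
  [4] #.. => .  t=0,i=3
  [3] .## => .  t=0,i=1
  [2] .#. => #  t=0,i=9
  [1] ..# => #  t=0,i=4
  [0] ... => .  t=1,i=0
  bits 10000110 = 134

134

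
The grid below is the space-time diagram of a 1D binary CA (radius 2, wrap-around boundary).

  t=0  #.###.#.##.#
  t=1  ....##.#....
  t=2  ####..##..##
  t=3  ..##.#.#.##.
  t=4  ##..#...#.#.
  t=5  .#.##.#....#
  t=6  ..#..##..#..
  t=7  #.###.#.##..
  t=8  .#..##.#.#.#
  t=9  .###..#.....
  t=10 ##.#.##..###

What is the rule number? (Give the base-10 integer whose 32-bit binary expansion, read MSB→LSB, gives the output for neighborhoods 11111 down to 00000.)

1948129947

  nb #####: next=.  (t=2,i=0, bit31=0)
  nb ####.: next=#  (t=2,i=2, bit30=1)
  nb ###.#: next=#  (t=0,i=4, bit29=1)
  nb ###..: next=#  (t=2,i=3, bit28=1)
  nb ##.##: next=.  (t=0,i=1, bit27=0)
  nb ##.#.: next=#  (t=0,i=5, bit26=1)
  nb ##..#: next=.  (t=2,i=4, bit25=0)
  nb ##...: next=.  (t=3,i=11, bit24=0)
  nb #.###: next=.  (t=0,i=2, bit23=0)
  nb #.##.: next=.  (t=0,i=8, bit22=0)
  nb #.#.#: next=.  (t=0,i=6, bit21=0)
  nb #.#..: next=#  (t=1,i=7, bit20=1)
  nb #..##: next=#  (t=2,i=5, bit19=1)
  nb #..#.: next=#  (t=4,i=3, bit18=1)
  nb #...#: next=#  (t=3,i=0, bit17=1)
  nb #....: next=.  (t=1,i=9, bit16=0)
  nb .####: next=.  (t=2,i=11, bit15=0)
  nb .###.: next=.  (t=0,i=3, bit14=0)
  nb .##.#: next=.  (t=0,i=0, bit13=0)
  nb .##..: next=#  (t=2,i=7, bit12=1)
  nb .#.##: next=#  (t=0,i=7, bit11=1)
  nb .#.#.: next=.  (t=3,i=6, bit10=0)
  nb .#..#: next=#  (t=6,i=3, bit9=1)
  nb .#...: next=.  (t=1,i=8, bit8=0)
  nb ..###: next=#  (t=2,i=10, bit7=1)
  nb ..##.: next=.  (t=1,i=4, bit6=0)
  nb ..#.#: next=.  (t=4,i=8, bit5=0)
  nb ..#..: next=#  (t=4,i=4, bit4=1)
  nb ...##: next=#  (t=1,i=3, bit3=1)
  nb ...#.: next=.  (t=4,i=7, bit2=0)
  nb ....#: next=#  (t=1,i=2, bit1=1)
  nb .....: next=#  (t=1,i=0, bit0=1)
  bits 01110100000111100001101010011011 = 1948129947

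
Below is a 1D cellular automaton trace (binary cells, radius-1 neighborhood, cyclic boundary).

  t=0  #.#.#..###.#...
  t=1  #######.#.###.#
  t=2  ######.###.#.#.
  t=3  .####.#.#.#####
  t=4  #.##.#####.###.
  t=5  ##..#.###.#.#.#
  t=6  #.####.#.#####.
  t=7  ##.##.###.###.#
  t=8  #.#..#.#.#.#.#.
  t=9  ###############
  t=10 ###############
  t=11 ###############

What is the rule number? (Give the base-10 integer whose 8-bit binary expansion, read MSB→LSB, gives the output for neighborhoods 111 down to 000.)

  ### -> #   bit 7 = 1  t=0,i=8
  ##. -> .   bit 6 = 0  t=0,i=9
  #.# -> #   bit 5 = 1  t=0,i=1
  #.. -> #   bit 4 = 1  t=0,i=5
  .## -> .   bit 3 = 0  t=0,i=7
  .#. -> #   bit 2 = 1  t=0,i=0
  ..# -> #   bit 1 = 1  t=0,i=6
  ... -> .   bit 0 = 0  t=0,i=13
  bits 10110110 = 182

182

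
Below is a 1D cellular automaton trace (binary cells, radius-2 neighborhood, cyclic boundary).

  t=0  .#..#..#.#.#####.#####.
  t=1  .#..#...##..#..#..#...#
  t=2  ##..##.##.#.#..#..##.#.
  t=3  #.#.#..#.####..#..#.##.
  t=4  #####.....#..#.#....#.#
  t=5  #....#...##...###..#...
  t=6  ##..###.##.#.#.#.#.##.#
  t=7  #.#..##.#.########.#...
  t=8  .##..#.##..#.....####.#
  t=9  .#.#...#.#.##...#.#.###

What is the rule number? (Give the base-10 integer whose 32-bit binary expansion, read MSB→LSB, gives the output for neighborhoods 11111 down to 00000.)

  nb #####: next=.  (t=0,i=13, bit31=0)
  nb ####.: next=.  (t=0,i=14, bit30=0)
  nb ###.#: next=#  (t=0,i=15, bit29=1)
  nb ###..: next=.  (t=0,i=21, bit28=0)
  nb ##.##: next=.  (t=0,i=16, bit27=0)
  nb ##.#.: next=#  (t=2,i=9, bit26=1)
  nb ##..#: next=#  (t=0,i=22, bit25=1)
  nb ##...: next=#  (t=4,i=5, bit24=1)
  nb #.###: next=.  (t=0,i=11, bit23=0)
  nb #.##.: next=#  (t=2,i=0, bit22=1)
  nb #.#.#: next=#  (t=0,i=9, bit21=1)
  nb #.#..: next=#  (t=1,i=1, bit20=1)
  nb #..##: next=.  (t=2,i=3, bit19=0)
  nb #..#.: next=.  (t=0,i=0, bit18=0)
  nb #...#: next=.  (t=1,i=6, bit17=0)
  nb #....: next=.  (t=4,i=6, bit16=0)
  nb .####: next=#  (t=0,i=12, bit15=1)
  nb .###.: next=#  (t=5,i=15, bit14=1)
  nb .##.#: next=.  (t=2,i=5, bit13=0)
  nb .##..: next=.  (t=1,i=9, bit12=0)
  nb .#.##: next=.  (t=0,i=10, bit11=0)
  nb .#.#.: next=#  (t=0,i=8, bit10=1)
  nb .#..#: next=.  (t=0,i=2, bit9=0)
  nb .#...: next=#  (t=1,i=5, bit8=1)
  nb ..###: next=.  (t=5,i=14, bit7=0)
  nb ..##.: next=#  (t=1,i=8, bit6=1)
  nb ..#.#: next=.  (t=0,i=7, bit5=0)
  nb ..#..: next=#  (t=0,i=1, bit4=1)
  nb ...##: next=#  (t=1,i=7, bit3=1)
  nb ...#.: next=#  (t=1,i=21, bit2=1)
  nb ....#: next=.  (t=4,i=8, bit1=0)
  nb .....: next=.  (t=4,i=7, bit0=0)
  bits 00100111011100001100010101011100 = 661701980

661701980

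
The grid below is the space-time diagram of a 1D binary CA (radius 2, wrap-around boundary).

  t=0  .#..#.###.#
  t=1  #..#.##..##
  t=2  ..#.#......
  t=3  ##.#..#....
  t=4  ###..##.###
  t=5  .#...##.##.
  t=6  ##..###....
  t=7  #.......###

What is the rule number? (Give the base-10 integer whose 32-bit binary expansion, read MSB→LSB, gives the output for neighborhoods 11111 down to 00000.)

  #####|.  b31=0 t=4,i=0
  ####.|#  b30=1 t=4,i=1
  ###.#|.  b29=0 t=0,i=8
  ###..|.  b28=0 t=1,i=0
  ##.##|.  b27=0 t=4,i=7
  ##.#.|#  b26=1 t=0,i=9
  ##..#|.  b25=0 t=1,i=1
  ##...|.  b24=0 t=6,i=7
  #.###|#  b23=1 t=0,i=6
  #.##.|.  b22=0 t=1,i=5
  #.#.#|#  b21=1 t=0,i=10
  #.#..|.  b20=0 t=0,i=1
  #..##|.  b19=0 t=1,i=8
  #..#.|#  b18=1 t=0,i=3
  #...#|.  b17=0 t=5,i=3
  #....|#  b16=1 t=2,i=6
  .####|#  b15=1 t=4,i=9
  .###.|.  b14=0 t=0,i=7
  .##.#|#  b13=1 t=3,i=1
  .##..|.  b12=0 t=1,i=6
  .#.##|#  b11=1 t=0,i=5
  .#.#.|#  b10=1 t=0,i=0
  .#..#|.  b9=0 t=0,i=2
  .#...|.  b8=0 t=2,i=5
  ..###|.  b7=0 t=1,i=9
  ..##.|#  b6=1 t=3,i=0
  ..#.#|.  b5=0 t=0,i=4
  ..#..|#  b4=1 t=3,i=6
  ...##|#  b3=1 t=3,i=10
  ...#.|#  b2=1 t=2,i=1
  ....#|#  b1=1 t=2,i=0
  .....|.  b0=0 t=2,i=7
  bits 01000100101001011010110001011110 = 1151708254

1151708254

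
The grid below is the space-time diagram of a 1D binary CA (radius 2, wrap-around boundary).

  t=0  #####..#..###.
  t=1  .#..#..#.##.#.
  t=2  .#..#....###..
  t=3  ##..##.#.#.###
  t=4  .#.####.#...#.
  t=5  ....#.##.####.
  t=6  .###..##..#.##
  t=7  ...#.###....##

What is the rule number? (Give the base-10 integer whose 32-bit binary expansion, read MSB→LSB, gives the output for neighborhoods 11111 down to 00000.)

  nb #####: next=.  (t=0,i=2, bit31=0)
  nb ####.: next=.  (t=0,i=3, bit30=0)
  nb ###.#: next=#  (t=0,i=12, bit29=1)
  nb ###..: next=#  (t=0,i=4, bit28=1)
  nb ##.##: next=.  (t=0,i=13, bit27=0)
  nb ##.#.: next=#  (t=1,i=11, bit26=1)
  nb ##..#: next=.  (t=0,i=5, bit25=0)
  nb ##...: next=#  (t=2,i=12, bit24=1)
  nb #.###: next=.  (t=0,i=0, bit23=0)
  nb #.##.: next=#  (t=1,i=9, bit22=1)
  nb #.#.#: next=.  (t=3,i=7, bit21=0)
  nb #.#..: next=.  (t=1,i=12, bit20=0)
  nb #..##: next=#  (t=0,i=9, bit19=1)
  nb #..#.: next=.  (t=0,i=6, bit18=0)
  nb #...#: next=#  (t=2,i=13, bit17=1)
  nb #....: next=.  (t=2,i=6, bit16=0)
  nb .####: next=#  (t=0,i=1, bit15=1)
  nb .###.: next=.  (t=0,i=11, bit14=0)
  nb .##.#: next=#  (t=1,i=10, bit13=1)
  nb .##..: next=#  (t=6,i=7, bit12=1)
  nb .#.##: next=.  (t=1,i=8, bit11=0)
  nb .#.#.: next=#  (t=3,i=8, bit10=1)
  nb .#..#: next=.  (t=0,i=8, bit9=0)
  nb .#...: next=#  (t=2,i=5, bit8=1)
  nb ..###: next=#  (t=0,i=10, bit7=1)
  nb ..##.: next=#  (t=3,i=4, bit6=1)
  nb ..#.#: next=.  (t=1,i=7, bit5=0)
  nb ..#..: next=#  (t=0,i=7, bit4=1)
  nb ...##: next=.  (t=2,i=8, bit3=0)
  nb ...#.: next=#  (t=2,i=0, bit2=1)
  nb ....#: next=#  (t=2,i=7, bit1=1)
  nb .....: next=#  (t=5,i=1, bit0=1)
  bits 00110101010010101011010111010111 = 894088663

894088663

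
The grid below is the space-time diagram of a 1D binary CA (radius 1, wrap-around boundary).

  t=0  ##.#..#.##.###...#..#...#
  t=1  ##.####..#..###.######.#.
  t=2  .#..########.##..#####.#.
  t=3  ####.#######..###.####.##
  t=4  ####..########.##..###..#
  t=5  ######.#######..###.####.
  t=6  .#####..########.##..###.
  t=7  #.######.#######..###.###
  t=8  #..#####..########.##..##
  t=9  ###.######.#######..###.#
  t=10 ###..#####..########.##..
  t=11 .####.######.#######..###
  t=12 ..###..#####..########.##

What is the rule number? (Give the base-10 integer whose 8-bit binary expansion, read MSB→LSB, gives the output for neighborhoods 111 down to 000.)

214

  ### -> #   bit 7 = 1  t=0,i=0
  ##. -> #   bit 6 = 1  t=0,i=1
  #.# -> .   bit 5 = 0  t=0,i=2
  #.. -> #   bit 4 = 1  t=0,i=4
  .## -> .   bit 3 = 0  t=0,i=8
  .#. -> #   bit 2 = 1  t=0,i=3
  ..# -> #   bit 1 = 1  t=0,i=5
  ... -> .   bit 0 = 0  t=0,i=15
  bits 11010110 = 214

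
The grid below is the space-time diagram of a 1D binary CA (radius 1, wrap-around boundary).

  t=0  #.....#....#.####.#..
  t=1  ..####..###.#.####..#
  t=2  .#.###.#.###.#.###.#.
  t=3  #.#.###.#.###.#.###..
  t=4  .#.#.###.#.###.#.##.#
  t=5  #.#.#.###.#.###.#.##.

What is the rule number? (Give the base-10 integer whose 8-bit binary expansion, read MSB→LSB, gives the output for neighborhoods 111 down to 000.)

  ###|#  b7=1 t=0,i=14
  ##.|#  b6=1 t=0,i=16
  #.#|#  b5=1 t=0,i=12
  #..|.  b4=0 t=0,i=1
  .##|.  b3=0 t=0,i=13
  .#.|.  b2=0 t=0,i=0
  ..#|#  b1=1 t=0,i=5
  ...|#  b0=1 t=0,i=2
  bits 11100011 = 227

227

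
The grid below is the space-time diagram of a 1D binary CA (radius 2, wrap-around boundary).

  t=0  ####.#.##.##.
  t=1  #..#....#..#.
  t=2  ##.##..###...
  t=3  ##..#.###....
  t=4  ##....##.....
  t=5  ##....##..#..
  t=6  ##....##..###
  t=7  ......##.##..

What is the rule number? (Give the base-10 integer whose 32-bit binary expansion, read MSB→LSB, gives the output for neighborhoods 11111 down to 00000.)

  nb #####: next=.  (t=6,i=12, bit31=0)
  nb ####.: next=.  (t=0,i=2, bit30=0)
  nb ###.#: next=#  (t=0,i=3, bit29=1)
  nb ###..: next=.  (t=2,i=9, bit28=0)
  nb ##.##: next=.  (t=0,i=9, bit27=0)
  nb ##.#.: next=.  (t=0,i=4, bit26=0)
  nb ##..#: next=.  (t=2,i=5, bit25=0)
  nb ##...: next=.  (t=2,i=10, bit24=0)
  nb #.###: next=#  (t=0,i=0, bit23=1)
  nb #.##.: next=.  (t=0,i=7, bit22=0)
  nb #.#.#: next=.  (t=0,i=5, bit21=0)
  nb #.#..: next=#  (t=1,i=0, bit20=1)
  nb #..##: next=#  (t=2,i=6, bit19=1)
  nb #..#.: next=.  (t=1,i=2, bit18=0)
  nb #...#: next=.  (t=2,i=11, bit17=0)
  nb #....: next=.  (t=1,i=5, bit16=0)
  nb .####: next=.  (t=0,i=1, bit15=0)
  nb .###.: next=#  (t=2,i=8, bit14=1)
  nb .##.#: next=#  (t=0,i=8, bit13=1)
  nb .##..: next=#  (t=2,i=4, bit12=1)
  nb .#.##: next=.  (t=0,i=6, bit11=0)
  nb .#.#.: next=.  (t=1,i=12, bit10=0)
  nb .#..#: next=#  (t=1,i=1, bit9=1)
  nb .#...: next=#  (t=1,i=4, bit8=1)
  nb ..###: next=#  (t=2,i=7, bit7=1)
  nb ..##.: next=#  (t=2,i=0, bit6=1)
  nb ..#.#: next=.  (t=1,i=11, bit5=0)
  nb ..#..: next=#  (t=1,i=3, bit4=1)
  nb ...##: next=.  (t=2,i=12, bit3=0)
  nb ...#.: next=#  (t=1,i=7, bit2=1)
  nb ....#: next=.  (t=1,i=6, bit1=0)
  nb .....: next=#  (t=4,i=10, bit0=1)
  bits 00100000100110000111001111010101 = 546862037

546862037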